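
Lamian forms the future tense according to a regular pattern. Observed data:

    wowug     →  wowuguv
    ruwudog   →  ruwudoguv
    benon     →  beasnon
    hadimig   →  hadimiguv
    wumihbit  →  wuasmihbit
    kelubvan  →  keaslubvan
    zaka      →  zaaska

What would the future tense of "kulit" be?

kuaslit

hadimig and wumihbit both have last vowel 'i' yet inflect differently (hadimiguv, wuasmihbit), so the last vowel is not what conditions the rule; the final letter is.
"kulit" ends in -t. The one such stem in the data (wumihbit → wuasmihbit) inserts -as- after the first vowel (as do kelubvan, zaka), so the same rule applies.
So kulit → kuaslit.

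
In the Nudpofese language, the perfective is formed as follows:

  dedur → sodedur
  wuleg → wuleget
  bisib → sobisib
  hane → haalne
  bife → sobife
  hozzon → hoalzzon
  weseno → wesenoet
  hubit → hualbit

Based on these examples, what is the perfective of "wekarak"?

wekaraket

hane and bife both end in -e yet inflect differently (haalne, sobife), so the final letter is not what conditions the rule; the first letter is.
"wekarak" begins with w-. The stems beginning with w- (wuleg → wuleget, weseno → wesenoet) add -et.
So wekarak → wekaraket.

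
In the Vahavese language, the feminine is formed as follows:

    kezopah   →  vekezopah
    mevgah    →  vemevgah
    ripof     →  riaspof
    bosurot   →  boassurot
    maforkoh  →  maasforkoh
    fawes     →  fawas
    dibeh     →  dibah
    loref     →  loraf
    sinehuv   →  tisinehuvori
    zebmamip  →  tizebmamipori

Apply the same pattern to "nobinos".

kezopah and maforkoh both end in -h yet inflect differently (vekezopah, maasforkoh), so the final letter is not what conditions the rule; the last vowel is.
"nobinos" has last vowel 'o'. The stems whose last vowel is 'o' (ripof → riaspof, bosurot → boassurot, maforkoh → maasforkoh) insert -as- after the first vowel.
The other patterns: stems whose last vowel is 'a' add the prefix ve-; stems whose last vowel is 'e' change the last vowel to 'a'; stems whose last vowel is 'i' or 'u' add ti- … -ori around the stem.
So nobinos → noasbinos.

noasbinos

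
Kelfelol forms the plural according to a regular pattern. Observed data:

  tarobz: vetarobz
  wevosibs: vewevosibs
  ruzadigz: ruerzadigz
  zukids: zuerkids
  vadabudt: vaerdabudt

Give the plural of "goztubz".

vegoztubz

tarobz and ruzadigz both end in -z yet inflect differently (vetarobz, ruerzadigz), so the final letter is not what conditions the rule; the second-to-last letter is.
"goztubz" has second-to-last letter 'b'. The stems whose second-to-last letter is 'b' (tarobz → vetarobz, wevosibs → vewevosibs) add the prefix ve-.
The other pattern: stems whose second-to-last letter is 'd' or 'g' insert -er- after the first vowel.
So goztubz → vegoztubz.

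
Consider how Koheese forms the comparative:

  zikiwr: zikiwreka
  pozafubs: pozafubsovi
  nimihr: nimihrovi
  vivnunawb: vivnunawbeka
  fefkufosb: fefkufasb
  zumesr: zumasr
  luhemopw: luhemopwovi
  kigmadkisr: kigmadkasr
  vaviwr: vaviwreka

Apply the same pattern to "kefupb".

kefupbovi

vivnunawb and fefkufosb both end in -b yet inflect differently (vivnunawbeka, fefkufasb), so the final letter is not what conditions the rule; the second-to-last letter is.
"kefupb" has second-to-last letter 'p'. The one such stem in the data (luhemopw → luhemopwovi) adds -ovi, so the same rule applies.
The other patterns: stems whose second-to-last letter is 'w' add -eka; stems whose second-to-last letter is 's' change the last vowel to 'a'.
So kefupb → kefupbovi.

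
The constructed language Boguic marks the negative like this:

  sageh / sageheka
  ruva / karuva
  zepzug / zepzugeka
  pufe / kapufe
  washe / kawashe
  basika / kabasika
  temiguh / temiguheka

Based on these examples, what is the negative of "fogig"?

fogigeka

pufe and sageh both have last vowel 'e' yet inflect differently (kapufe, sageheka), so the last vowel is not what conditions the rule; whether the stem ends in a vowel or a consonant is.
"fogig" ends in a consonant. The stems ending in a consonant (temiguh → temiguheka, zepzug → zepzugeka, sageh → sageheka) add -eka.
So fogig → fogigeka.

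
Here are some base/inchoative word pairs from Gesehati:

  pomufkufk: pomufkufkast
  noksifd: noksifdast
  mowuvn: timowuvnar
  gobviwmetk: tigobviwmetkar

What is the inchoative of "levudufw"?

levudufwast

pomufkufk and gobviwmetk both end in -k yet inflect differently (pomufkufkast, tigobviwmetkar), so the final letter is not what conditions the rule; the second-to-last letter is.
"levudufw" has second-to-last letter 'f'. The stems whose second-to-last letter is 'f' (noksifd → noksifdast, pomufkufk → pomufkufkast) add -ast.
So levudufw → levudufwast.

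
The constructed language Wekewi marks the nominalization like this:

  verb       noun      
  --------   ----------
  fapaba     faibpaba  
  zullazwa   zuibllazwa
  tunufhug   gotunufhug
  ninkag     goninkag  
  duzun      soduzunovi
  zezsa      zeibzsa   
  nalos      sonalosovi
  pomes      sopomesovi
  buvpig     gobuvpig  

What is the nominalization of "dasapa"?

"dasapa" ends in -a. The stems ending in -a (fapaba → faibpaba, zezsa → zeibzsa, zullazwa → zuibllazwa) insert -ib- after the first vowel.
So dasapa → daibsapa.

daibsapa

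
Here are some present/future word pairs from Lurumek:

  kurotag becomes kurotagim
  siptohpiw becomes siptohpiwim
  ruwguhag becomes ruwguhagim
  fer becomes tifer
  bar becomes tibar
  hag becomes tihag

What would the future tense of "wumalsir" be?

wumalsirim

"wumalsir" has 3 vowels. The stems with 3 vowels (kurotag → kurotagim, siptohpiw → siptohpiwim, ruwguhag → ruwguhagim) add -im.
The other pattern: stems with 1 vowel add the prefix ti-.
So wumalsir → wumalsirim.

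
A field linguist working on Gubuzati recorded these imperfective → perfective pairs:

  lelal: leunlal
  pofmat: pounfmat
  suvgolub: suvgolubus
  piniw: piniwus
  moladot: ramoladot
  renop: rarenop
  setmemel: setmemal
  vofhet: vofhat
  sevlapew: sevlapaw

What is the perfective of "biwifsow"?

rabiwifsow

pofmat and moladot both end in -t yet inflect differently (pounfmat, ramoladot), so the final letter is not what conditions the rule; the last vowel is.
"biwifsow" has last vowel 'o'. The stems whose last vowel is 'o' (moladot → ramoladot, renop → rarenop) add the prefix ra-.
The other patterns: stems whose last vowel is 'a' insert -un- after the first vowel; stems whose last vowel is 'i' or 'u' add -us; stems whose last vowel is 'e' change the last vowel to 'a'.
So biwifsow → rabiwifsow.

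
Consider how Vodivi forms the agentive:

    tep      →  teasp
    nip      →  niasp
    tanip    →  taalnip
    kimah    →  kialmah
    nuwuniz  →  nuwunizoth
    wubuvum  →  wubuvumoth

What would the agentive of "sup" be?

suasp

"sup" has 1 vowel. The stems with 1 vowel (tep → teasp, nip → niasp) insert -as- after the first vowel.
The other patterns: stems with 2 vowels insert -al- after the first vowel; stems with 3 vowels add -oth.
So sup → suasp.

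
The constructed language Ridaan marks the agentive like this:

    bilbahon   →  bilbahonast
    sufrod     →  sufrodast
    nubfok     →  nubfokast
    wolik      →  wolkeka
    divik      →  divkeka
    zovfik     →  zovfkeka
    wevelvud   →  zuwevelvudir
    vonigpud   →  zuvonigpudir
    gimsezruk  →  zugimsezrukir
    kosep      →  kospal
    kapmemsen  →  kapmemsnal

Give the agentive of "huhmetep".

huhmetpal

nubfok and wolik both end in -k yet inflect differently (nubfokast, wolkeka), so the final letter is not what conditions the rule; the last vowel is.
"huhmetep" has last vowel 'e'. The stems whose last vowel is 'e' (kosep → kospal, kapmemsen → kapmemsnal) delete the last vowel and add -al.
The other patterns: stems whose last vowel is 'o' add -ast; stems whose last vowel is 'i' delete the last vowel and add -eka; stems whose last vowel is 'u' add zu- … -ir around the stem.
So huhmetep → huhmetpal.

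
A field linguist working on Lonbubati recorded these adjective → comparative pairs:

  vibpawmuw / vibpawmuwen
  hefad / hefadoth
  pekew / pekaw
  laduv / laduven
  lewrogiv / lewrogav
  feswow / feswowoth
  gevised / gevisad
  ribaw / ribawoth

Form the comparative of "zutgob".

zutgoboth

pekew and vibpawmuw both end in -w yet inflect differently (pekaw, vibpawmuwen), so the final letter is not what conditions the rule; the last vowel is.
"zutgob" has last vowel 'o'. The one such stem in the data (feswow → feswowoth) adds -oth, so the same rule applies.
So zutgob → zutgoboth.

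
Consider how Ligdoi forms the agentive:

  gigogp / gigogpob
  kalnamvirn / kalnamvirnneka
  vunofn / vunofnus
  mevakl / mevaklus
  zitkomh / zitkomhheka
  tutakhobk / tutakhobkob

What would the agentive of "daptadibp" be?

vunofn and kalnamvirn both end in -n yet inflect differently (vunofnus, kalnamvirnneka), so the final letter is not what conditions the rule; the second-to-last letter is.
"daptadibp" has second-to-last letter 'b'. The one such stem in the data (tutakhobk → tutakhobkob) adds -ob, so the same rule applies.
So daptadibp → daptadibpob.

daptadibpob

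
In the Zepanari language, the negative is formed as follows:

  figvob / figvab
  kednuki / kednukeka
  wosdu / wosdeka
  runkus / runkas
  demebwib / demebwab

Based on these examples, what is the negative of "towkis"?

kednuki and demebwib both have last vowel 'i' yet inflect differently (kednukeka, demebwab), so the last vowel is not what conditions the rule; whether the stem ends in a vowel or a consonant is.
"towkis" ends in a consonant. The stems ending in a consonant (demebwib → demebwab, runkus → runkas, figvob → figvab) change the last vowel to 'a'.
So towkis → towkas.

towkas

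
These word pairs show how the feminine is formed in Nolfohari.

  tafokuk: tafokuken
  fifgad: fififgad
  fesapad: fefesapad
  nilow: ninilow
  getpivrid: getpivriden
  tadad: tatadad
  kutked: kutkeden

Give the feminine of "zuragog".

tadad and getpivrid both end in -d yet inflect differently (tatadad, getpivriden), so the final letter is not what conditions the rule; the last vowel is.
"zuragog" has last vowel 'o'. The one such stem in the data (nilow → ninilow) repeats the first consonant+vowel as a prefix (as do tadad, fifgad), so the same rule applies.
So zuragog → zuzuragog.

zuzuragog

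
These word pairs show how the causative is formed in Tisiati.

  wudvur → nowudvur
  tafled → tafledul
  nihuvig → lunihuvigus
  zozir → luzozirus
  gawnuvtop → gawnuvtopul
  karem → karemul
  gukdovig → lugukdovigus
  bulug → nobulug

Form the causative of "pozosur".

gukdovig and bulug both end in -g yet inflect differently (lugukdovigus, nobulug), so the final letter is not what conditions the rule; the last vowel is.
"pozosur" has last vowel 'u'. The stems whose last vowel is 'u' (bulug → nobulug, wudvur → nowudvur) add the prefix no-.
So pozosur → nopozosur.

nopozosur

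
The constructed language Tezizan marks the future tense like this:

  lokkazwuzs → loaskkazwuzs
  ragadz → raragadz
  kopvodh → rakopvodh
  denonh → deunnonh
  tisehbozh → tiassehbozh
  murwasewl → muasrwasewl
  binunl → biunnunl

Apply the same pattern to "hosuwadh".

rahosuwadh

"hosuwadh" has second-to-last letter 'd'. The stems whose second-to-last letter is 'd' (kopvodh → rakopvodh, ragadz → raragadz) add the prefix ra-.
The other patterns: stems whose second-to-last letter is 'n' insert -un- after the first vowel; stems whose second-to-last letter is 'w' or 'z' insert -as- after the first vowel.
So hosuwadh → rahosuwadh.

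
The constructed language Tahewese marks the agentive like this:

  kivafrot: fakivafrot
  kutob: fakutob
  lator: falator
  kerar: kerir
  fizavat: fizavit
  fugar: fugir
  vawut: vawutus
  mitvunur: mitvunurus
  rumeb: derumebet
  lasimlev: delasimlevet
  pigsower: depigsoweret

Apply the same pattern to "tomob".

fatomob

lator and kerar both end in -r yet inflect differently (falator, kerir), so the final letter is not what conditions the rule; the last vowel is.
"tomob" has last vowel 'o'. The stems whose last vowel is 'o' (kivafrot → fakivafrot, kutob → fakutob, lator → falator) add the prefix fa-.
The other patterns: stems whose last vowel is 'a' change the last vowel to 'i'; stems whose last vowel is 'u' add -us; stems whose last vowel is 'e' add de- … -et around the stem.
So tomob → fatomob.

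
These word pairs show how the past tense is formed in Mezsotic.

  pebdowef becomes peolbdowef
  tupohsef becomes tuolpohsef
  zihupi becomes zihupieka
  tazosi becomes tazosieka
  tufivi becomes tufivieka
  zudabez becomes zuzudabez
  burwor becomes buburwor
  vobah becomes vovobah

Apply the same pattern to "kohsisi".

pebdowef and zudabez both have last vowel 'e' yet inflect differently (peolbdowef, zuzudabez), so the last vowel is not what conditions the rule; the final letter is.
"kohsisi" ends in -i. The stems ending in -i (zihupi → zihupieka, tazosi → tazosieka, tufivi → tufivieka) add -eka.
The other patterns: stems ending in -f insert -ol- after the first vowel; stems ending in -h, -r or -z repeat the first consonant+vowel as a prefix.
So kohsisi → kohsisieka.

kohsisieka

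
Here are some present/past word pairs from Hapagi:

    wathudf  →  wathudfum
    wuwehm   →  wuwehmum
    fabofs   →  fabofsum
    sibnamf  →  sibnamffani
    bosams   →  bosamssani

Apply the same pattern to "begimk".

begimkkani

bosams and fabofs both end in -s yet inflect differently (bosamssani, fabofsum), so the final letter is not what conditions the rule; the second-to-last letter is.
"begimk" has second-to-last letter 'm'. The stems whose second-to-last letter is 'm' (sibnamf → sibnamffani, bosams → bosamssani) double the final consonant and add -ani.
The other pattern: stems whose second-to-last letter is 'd', 'f' or 'h' add -um.
So begimk → begimkkani.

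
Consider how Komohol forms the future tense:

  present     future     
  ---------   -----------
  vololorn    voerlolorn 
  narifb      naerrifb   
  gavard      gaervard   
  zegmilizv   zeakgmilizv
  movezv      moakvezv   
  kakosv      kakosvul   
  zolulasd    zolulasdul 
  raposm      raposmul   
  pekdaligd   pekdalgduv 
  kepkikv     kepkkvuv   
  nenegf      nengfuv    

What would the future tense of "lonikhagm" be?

lonikhgmuv

zegmilizv and kakosv both end in -v yet inflect differently (zeakgmilizv, kakosvul), so the final letter is not what conditions the rule; the second-to-last letter is.
"lonikhagm" has second-to-last letter 'g'. The stems whose second-to-last letter is 'g' (pekdaligd → pekdalgduv, nenegf → nengfuv) delete the last vowel and add -uv.
The other patterns: stems whose second-to-last letter is 'f' or 'r' insert -er- after the first vowel; stems whose second-to-last letter is 'z' insert -ak- after the first vowel; stems whose second-to-last letter is 's' add -ul.
So lonikhagm → lonikhgmuv.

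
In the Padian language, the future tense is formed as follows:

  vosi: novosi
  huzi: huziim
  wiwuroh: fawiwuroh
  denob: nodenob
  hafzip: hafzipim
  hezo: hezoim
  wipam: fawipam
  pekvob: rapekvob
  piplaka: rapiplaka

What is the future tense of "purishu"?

rapurishu

huzi and vosi both end in -i yet inflect differently (huziim, novosi), so the final letter is not what conditions the rule; the first letter is.
"purishu" begins with p-. The stems beginning with p- (pekvob → rapekvob, piplaka → rapiplaka) add the prefix ra-.
The other patterns: stems beginning with h- add -im; stems beginning with w- add the prefix fa-; stems beginning with d- or v- add the prefix no-.
So purishu → rapurishu.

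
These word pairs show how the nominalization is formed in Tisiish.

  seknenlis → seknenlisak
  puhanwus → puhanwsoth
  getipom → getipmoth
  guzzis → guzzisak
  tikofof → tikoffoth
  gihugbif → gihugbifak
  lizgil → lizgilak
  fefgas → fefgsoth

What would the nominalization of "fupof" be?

fupfoth

gihugbif and tikofof both end in -f yet inflect differently (gihugbifak, tikoffoth), so the final letter is not what conditions the rule; the last vowel is.
"fupof" has last vowel 'o'. The stems whose last vowel is 'o' (tikofof → tikoffoth, getipom → getipmoth) delete the last vowel and add -oth.
The other pattern: stems whose last vowel is 'i' add -ak.
So fupof → fupfoth.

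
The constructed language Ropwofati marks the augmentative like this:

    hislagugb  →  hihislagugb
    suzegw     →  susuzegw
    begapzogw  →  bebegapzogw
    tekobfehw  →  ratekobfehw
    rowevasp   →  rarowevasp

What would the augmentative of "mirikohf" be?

ramirikohf

suzegw and tekobfehw both end in -w yet inflect differently (susuzegw, ratekobfehw), so the final letter is not what conditions the rule; the second-to-last letter is.
"mirikohf" has second-to-last letter 'h'. The one such stem in the data (tekobfehw → ratekobfehw) adds the prefix ra-, so the same rule applies.
The other pattern: stems whose second-to-last letter is 'g' repeat the first consonant+vowel as a prefix.
So mirikohf → ramirikohf.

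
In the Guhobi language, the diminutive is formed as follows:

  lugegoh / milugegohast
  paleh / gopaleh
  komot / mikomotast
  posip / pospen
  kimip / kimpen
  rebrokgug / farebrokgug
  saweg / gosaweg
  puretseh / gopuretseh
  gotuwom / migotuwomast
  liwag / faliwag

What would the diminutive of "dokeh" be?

lugegoh and paleh both end in -h yet inflect differently (milugegohast, gopaleh), so the final letter is not what conditions the rule; the last vowel is.
"dokeh" has last vowel 'e'. The stems whose last vowel is 'e' (saweg → gosaweg, paleh → gopaleh, puretseh → gopuretseh) add the prefix go-.
The other patterns: stems whose last vowel is 'o' add mi- … -ast around the stem; stems whose last vowel is 'i' delete the last vowel and add -en; stems whose last vowel is 'a' or 'u' add the prefix fa-.
So dokeh → godokeh.

godokeh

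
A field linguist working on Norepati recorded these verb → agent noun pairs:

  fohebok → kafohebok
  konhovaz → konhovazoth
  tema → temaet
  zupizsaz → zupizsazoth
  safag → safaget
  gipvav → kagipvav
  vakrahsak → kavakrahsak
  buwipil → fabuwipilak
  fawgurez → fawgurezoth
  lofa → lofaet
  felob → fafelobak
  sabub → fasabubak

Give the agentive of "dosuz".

felob and fohebok both have last vowel 'o' yet inflect differently (fafelobak, kafohebok), so the last vowel is not what conditions the rule; the final letter is.
"dosuz" ends in -z. The stems ending in -z (zupizsaz → zupizsazoth, fawgurez → fawgurezoth, konhovaz → konhovazoth) add -oth.
The other patterns: stems ending in -b or -l add fa- … -ak around the stem; stems ending in -k or -v add the prefix ka-; stems ending in -a or -g add -et.
So dosuz → dosuzoth.

dosuzoth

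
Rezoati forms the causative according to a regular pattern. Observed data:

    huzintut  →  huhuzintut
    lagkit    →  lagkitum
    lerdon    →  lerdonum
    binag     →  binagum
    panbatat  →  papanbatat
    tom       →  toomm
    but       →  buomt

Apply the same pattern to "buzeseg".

bubuzeseg

"buzeseg" has 3 vowels. The stems with 3 vowels (huzintut → huhuzintut, panbatat → papanbatat) repeat the first consonant+vowel as a prefix.
So buzeseg → bubuzeseg.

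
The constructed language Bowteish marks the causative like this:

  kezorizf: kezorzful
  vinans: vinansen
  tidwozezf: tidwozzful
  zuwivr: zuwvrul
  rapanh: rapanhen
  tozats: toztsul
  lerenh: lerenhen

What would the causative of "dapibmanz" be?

"dapibmanz" has second-to-last letter 'n'. The stems whose second-to-last letter is 'n' (vinans → vinansen, lerenh → lerenhen, rapanh → rapanhen) add -en.
The other pattern: stems whose second-to-last letter is 't', 'v' or 'z' delete the last vowel and add -ul.
So dapibmanz → dapibmanzen.

dapibmanzen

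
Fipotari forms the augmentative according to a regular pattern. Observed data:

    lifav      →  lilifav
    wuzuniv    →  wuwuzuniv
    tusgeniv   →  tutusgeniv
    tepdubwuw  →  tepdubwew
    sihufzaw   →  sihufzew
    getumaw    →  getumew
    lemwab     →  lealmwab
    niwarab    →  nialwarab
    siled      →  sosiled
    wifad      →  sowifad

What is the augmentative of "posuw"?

posew

lifav and sihufzaw both have last vowel 'a' yet inflect differently (lilifav, sihufzew), so the last vowel is not what conditions the rule; the final letter is.
"posuw" ends in -w. The stems ending in -w (tepdubwuw → tepdubwew, sihufzaw → sihufzew, getumaw → getumew) change the last vowel to 'e'.
So posuw → posew.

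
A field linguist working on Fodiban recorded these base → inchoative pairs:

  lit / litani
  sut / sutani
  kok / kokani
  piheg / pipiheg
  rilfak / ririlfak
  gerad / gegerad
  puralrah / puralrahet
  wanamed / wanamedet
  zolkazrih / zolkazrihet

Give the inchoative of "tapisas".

kok and rilfak both end in -k yet inflect differently (kokani, ririlfak), so the final letter is not what conditions the rule; the number of vowels is.
"tapisas" has 3 vowels. The stems with 3 vowels (puralrah → puralrahet, wanamed → wanamedet, zolkazrih → zolkazrihet) add -et.
The other patterns: stems with 1 vowel add -ani; stems with 2 vowels repeat the first consonant+vowel as a prefix.
So tapisas → tapisaset.

tapisaset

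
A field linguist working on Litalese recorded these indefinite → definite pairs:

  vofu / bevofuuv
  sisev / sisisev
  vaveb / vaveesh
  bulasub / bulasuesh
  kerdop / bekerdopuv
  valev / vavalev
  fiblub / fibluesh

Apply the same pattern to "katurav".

vaveb and sisev both have last vowel 'e' yet inflect differently (vaveesh, sisisev), so the last vowel is not what conditions the rule; the final letter is.
"katurav" ends in -v. The stems ending in -v (sisev → sisisev, valev → vavalev) repeat the first consonant+vowel as a prefix.
So katurav → kakaturav.

kakaturav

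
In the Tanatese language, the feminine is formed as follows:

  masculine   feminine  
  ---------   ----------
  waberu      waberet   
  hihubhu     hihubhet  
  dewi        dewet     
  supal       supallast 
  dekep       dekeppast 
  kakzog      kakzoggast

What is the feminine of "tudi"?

tudet

"tudi" ends in a vowel. The stems ending in a vowel (waberu → waberet, hihubhu → hihubhet, dewi → dewet) drop the final letter and add -et.
So tudi → tudet.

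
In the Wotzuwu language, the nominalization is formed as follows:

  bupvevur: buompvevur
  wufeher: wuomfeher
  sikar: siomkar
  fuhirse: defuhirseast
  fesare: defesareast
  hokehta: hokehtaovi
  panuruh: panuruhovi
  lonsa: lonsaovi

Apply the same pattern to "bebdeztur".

beombdeztur

"bebdeztur" ends in -r. The stems ending in -r (bupvevur → buompvevur, wufeher → wuomfeher, sikar → siomkar) insert -om- after the first vowel.
The other patterns: stems ending in -e add de- … -ast around the stem; stems ending in -a or -h add -ovi.
So bebdeztur → beombdeztur.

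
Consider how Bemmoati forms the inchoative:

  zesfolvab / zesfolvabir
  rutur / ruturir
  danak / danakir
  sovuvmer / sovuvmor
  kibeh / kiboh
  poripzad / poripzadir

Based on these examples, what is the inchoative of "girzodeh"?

"girzodeh" has last vowel 'e'. The stems whose last vowel is 'e' (kibeh → kiboh, sovuvmer → sovuvmor) change the last vowel to 'o'.
The other pattern: stems whose last vowel is 'a' or 'u' add -ir.
So girzodeh → girzodoh.

girzodoh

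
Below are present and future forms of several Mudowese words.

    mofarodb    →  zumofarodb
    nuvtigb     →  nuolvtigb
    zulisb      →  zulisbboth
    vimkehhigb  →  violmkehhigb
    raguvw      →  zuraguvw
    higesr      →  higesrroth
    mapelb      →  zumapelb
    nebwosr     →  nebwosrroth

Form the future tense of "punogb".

puolnogb

"punogb" has second-to-last letter 'g'. The stems whose second-to-last letter is 'g' (vimkehhigb → violmkehhigb, nuvtigb → nuolvtigb) insert -ol- after the first vowel.
So punogb → puolnogb.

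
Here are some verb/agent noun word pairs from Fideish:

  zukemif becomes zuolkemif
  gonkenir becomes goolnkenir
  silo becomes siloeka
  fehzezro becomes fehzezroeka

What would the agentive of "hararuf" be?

zukemif and fehzezro both have 3 vowels yet inflect differently (zuolkemif, fehzezroeka), so the number of vowels is not what conditions the rule; whether the stem ends in a vowel or a consonant is.
"hararuf" ends in a consonant. The stems ending in a consonant (zukemif → zuolkemif, gonkenir → goolnkenir) insert -ol- after the first vowel.
The other pattern: stems ending in a vowel add -eka.
So hararuf → haolraruf.

haolraruf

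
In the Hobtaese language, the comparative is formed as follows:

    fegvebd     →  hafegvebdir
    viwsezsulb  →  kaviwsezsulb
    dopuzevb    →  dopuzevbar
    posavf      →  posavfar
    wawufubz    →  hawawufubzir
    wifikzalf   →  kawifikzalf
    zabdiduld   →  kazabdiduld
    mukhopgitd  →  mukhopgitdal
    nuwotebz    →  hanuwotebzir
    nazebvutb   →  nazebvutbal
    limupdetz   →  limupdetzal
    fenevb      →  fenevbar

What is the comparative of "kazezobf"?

limupdetz and wawufubz both end in -z yet inflect differently (limupdetzal, hawawufubzir), so the final letter is not what conditions the rule; the second-to-last letter is.
"kazezobf" has second-to-last letter 'b'. The stems whose second-to-last letter is 'b' (wawufubz → hawawufubzir, fegvebd → hafegvebdir, nuwotebz → hanuwotebzir) add ha- … -ir around the stem.
So kazezobf → hakazezobfir.

hakazezobfir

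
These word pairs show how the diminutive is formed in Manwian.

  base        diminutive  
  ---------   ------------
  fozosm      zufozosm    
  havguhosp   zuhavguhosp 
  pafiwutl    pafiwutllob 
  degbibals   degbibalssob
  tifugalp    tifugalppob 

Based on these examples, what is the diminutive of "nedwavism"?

havguhosp and tifugalp both end in -p yet inflect differently (zuhavguhosp, tifugalppob), so the final letter is not what conditions the rule; the second-to-last letter is.
"nedwavism" has second-to-last letter 's'. The stems whose second-to-last letter is 's' (fozosm → zufozosm, havguhosp → zuhavguhosp) add the prefix zu-.
The other pattern: stems whose second-to-last letter is 'l' or 't' double the final consonant and add -ob.
So nedwavism → zunedwavism.

zunedwavism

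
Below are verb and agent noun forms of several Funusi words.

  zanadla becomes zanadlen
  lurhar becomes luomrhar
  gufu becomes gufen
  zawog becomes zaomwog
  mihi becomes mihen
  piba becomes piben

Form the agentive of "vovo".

voven

lurhar and piba both have last vowel 'a' yet inflect differently (luomrhar, piben), so the last vowel is not what conditions the rule; whether the stem ends in a vowel or a consonant is.
"vovo" ends in a vowel. The stems ending in a vowel (piba → piben, gufu → gufen, zanadla → zanadlen) drop the final letter and add -en.
The other pattern: stems ending in a consonant insert -om- after the first vowel.
So vovo → voven.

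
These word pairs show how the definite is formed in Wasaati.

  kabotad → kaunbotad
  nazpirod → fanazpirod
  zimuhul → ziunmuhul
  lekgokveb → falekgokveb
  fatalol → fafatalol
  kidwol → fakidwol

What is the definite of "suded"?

nazpirod and kabotad both end in -d yet inflect differently (fanazpirod, kaunbotad), so the final letter is not what conditions the rule; the last vowel is.
"suded" has last vowel 'e'. The one such stem in the data (lekgokveb → falekgokveb) adds the prefix fa-, so the same rule applies.
The other pattern: stems whose last vowel is 'a' or 'u' insert -un- after the first vowel.
So suded → fasuded.

fasuded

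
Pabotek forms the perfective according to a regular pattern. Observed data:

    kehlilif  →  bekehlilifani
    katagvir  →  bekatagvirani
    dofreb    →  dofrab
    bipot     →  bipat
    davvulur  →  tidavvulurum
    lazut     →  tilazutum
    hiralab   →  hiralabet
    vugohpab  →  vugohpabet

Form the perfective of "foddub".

tifoddubum

katagvir and davvulur both end in -r yet inflect differently (bekatagvirani, tidavvulurum), so the final letter is not what conditions the rule; the last vowel is.
"foddub" has last vowel 'u'. The stems whose last vowel is 'u' (davvulur → tidavvulurum, lazut → tilazutum) add ti- … -um around the stem.
So foddub → tifoddubum.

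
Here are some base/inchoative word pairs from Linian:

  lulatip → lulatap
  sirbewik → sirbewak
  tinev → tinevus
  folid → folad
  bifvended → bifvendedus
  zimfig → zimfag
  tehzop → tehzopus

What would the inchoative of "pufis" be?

pufas

lulatip and tehzop both end in -p yet inflect differently (lulatap, tehzopus), so the final letter is not what conditions the rule; the last vowel is.
"pufis" has last vowel 'i'. The stems whose last vowel is 'i' (zimfig → zimfag, folid → folad, lulatip → lulatap) change the last vowel to 'a'.
So pufis → pufas.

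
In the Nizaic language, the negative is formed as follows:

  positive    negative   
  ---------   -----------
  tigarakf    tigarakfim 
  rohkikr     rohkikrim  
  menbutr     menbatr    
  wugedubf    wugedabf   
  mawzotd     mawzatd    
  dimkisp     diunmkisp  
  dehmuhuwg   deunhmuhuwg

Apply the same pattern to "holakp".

holakpim

rohkikr and menbutr both end in -r yet inflect differently (rohkikrim, menbatr), so the final letter is not what conditions the rule; the second-to-last letter is.
"holakp" has second-to-last letter 'k'. The stems whose second-to-last letter is 'k' (tigarakf → tigarakfim, rohkikr → rohkikrim) add -im.
So holakp → holakpim.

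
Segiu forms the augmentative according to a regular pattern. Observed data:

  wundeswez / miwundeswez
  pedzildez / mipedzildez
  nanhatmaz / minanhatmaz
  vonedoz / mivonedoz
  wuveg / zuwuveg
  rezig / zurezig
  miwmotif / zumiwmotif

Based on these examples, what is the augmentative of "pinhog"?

zupinhog

"pinhog" ends in -g. The stems ending in -g (wuveg → zuwuveg, rezig → zurezig) add the prefix zu-.
So pinhog → zupinhog.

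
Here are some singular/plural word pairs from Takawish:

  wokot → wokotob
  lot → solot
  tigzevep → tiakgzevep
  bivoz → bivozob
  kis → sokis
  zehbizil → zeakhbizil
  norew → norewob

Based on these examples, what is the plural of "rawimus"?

lot and wokot both end in -t yet inflect differently (solot, wokotob), so the final letter is not what conditions the rule; the number of vowels is.
"rawimus" has 3 vowels. The stems with 3 vowels (tigzevep → tiakgzevep, zehbizil → zeakhbizil) insert -ak- after the first vowel.
The other patterns: stems with 1 vowel add the prefix so-; stems with 2 vowels add -ob.
So rawimus → raakwimus.

raakwimus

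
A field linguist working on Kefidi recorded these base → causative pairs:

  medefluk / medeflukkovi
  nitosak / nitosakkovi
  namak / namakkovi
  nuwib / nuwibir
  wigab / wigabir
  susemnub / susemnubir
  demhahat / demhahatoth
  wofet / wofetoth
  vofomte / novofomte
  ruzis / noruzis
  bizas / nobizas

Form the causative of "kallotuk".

nitosak and wigab both have last vowel 'a' yet inflect differently (nitosakkovi, wigabir), so the last vowel is not what conditions the rule; the final letter is.
"kallotuk" ends in -k. The stems ending in -k (medefluk → medeflukkovi, nitosak → nitosakkovi, namak → namakkovi) double the final consonant and add -ovi.
So kallotuk → kallotukkovi.

kallotukkovi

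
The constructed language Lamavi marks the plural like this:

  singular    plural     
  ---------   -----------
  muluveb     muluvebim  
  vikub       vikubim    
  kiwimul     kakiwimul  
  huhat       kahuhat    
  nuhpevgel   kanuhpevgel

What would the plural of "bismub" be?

vikub and kiwimul both have last vowel 'u' yet inflect differently (vikubim, kakiwimul), so the last vowel is not what conditions the rule; the final letter is.
"bismub" ends in -b. The stems ending in -b (muluveb → muluvebim, vikub → vikubim) add -im.
The other pattern: stems ending in -l or -t add the prefix ka-.
So bismub → bismubim.

bismubim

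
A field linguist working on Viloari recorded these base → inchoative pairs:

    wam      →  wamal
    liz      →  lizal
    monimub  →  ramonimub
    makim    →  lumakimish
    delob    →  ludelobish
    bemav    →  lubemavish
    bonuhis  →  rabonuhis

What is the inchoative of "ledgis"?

wam and makim both end in -m yet inflect differently (wamal, lumakimish), so the final letter is not what conditions the rule; the number of vowels is.
"ledgis" has 2 vowels. The stems with 2 vowels (delob → ludelobish, bemav → lubemavish, makim → lumakimish) add lu- … -ish around the stem.
So ledgis → luledgisish.

luledgisish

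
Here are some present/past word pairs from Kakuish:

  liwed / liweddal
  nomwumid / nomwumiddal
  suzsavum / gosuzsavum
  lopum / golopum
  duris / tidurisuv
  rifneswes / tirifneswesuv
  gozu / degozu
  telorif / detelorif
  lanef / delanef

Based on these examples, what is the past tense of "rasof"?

"rasof" ends in -f. The stems ending in -f (telorif → detelorif, lanef → delanef) add the prefix de-.
The other patterns: stems ending in -d double the final consonant and add -al; stems ending in -m add the prefix go-; stems ending in -s add ti- … -uv around the stem.
So rasof → derasof.

derasof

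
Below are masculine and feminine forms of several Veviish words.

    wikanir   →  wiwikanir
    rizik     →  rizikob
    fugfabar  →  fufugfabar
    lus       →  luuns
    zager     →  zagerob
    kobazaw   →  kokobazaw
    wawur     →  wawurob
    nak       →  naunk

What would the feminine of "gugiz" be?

gugizob

"gugiz" has 2 vowels. The stems with 2 vowels (zager → zagerob, wawur → wawurob, rizik → rizikob) add -ob.
The other patterns: stems with 1 vowel insert -un- after the first vowel; stems with 3 vowels repeat the first consonant+vowel as a prefix.
So gugiz → gugizob.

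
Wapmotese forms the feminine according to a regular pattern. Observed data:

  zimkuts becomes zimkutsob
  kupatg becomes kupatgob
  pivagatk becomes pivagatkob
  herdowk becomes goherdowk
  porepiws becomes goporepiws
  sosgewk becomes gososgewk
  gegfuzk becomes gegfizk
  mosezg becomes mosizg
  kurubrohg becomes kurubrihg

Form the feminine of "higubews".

gohigubews

pivagatk and herdowk both end in -k yet inflect differently (pivagatkob, goherdowk), so the final letter is not what conditions the rule; the second-to-last letter is.
"higubews" has second-to-last letter 'w'. The stems whose second-to-last letter is 'w' (herdowk → goherdowk, porepiws → goporepiws, sosgewk → gososgewk) add the prefix go-.
So higubews → gohigubews.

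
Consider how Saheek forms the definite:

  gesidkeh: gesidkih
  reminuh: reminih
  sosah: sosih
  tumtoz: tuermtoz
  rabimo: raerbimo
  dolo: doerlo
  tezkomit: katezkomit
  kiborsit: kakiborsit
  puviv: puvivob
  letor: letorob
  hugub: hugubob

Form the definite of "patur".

tezkomit and puviv both have last vowel 'i' yet inflect differently (katezkomit, puvivob), so the last vowel is not what conditions the rule; the final letter is.
"patur" ends in -r. The one such stem in the data (letor → letorob) adds -ob, so the same rule applies.
The other patterns: stems ending in -h change the last vowel to 'i'; stems ending in -o or -z insert -er- after the first vowel; stems ending in -t add the prefix ka-.
So patur → paturob.

paturob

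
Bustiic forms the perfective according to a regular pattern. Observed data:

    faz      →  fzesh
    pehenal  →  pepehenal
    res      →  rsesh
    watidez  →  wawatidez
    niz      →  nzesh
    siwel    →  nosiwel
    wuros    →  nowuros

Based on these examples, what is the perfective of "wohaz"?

nowohaz

"wohaz" has 2 vowels. The stems with 2 vowels (wuros → nowuros, siwel → nosiwel) add the prefix no-.
The other patterns: stems with 1 vowel delete the last vowel and add -esh; stems with 3 vowels repeat the first consonant+vowel as a prefix.
So wohaz → nowohaz.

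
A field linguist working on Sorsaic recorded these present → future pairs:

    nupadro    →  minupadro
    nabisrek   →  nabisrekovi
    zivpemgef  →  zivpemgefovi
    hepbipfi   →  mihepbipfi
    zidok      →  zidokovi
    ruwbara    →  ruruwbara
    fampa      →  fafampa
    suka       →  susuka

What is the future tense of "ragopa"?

raragopa

nupadro and zidok both have last vowel 'o' yet inflect differently (minupadro, zidokovi), so the last vowel is not what conditions the rule; the final letter is.
"ragopa" ends in -a. The stems ending in -a (suka → susuka, fampa → fafampa, ruwbara → ruruwbara) repeat the first consonant+vowel as a prefix.
The other patterns: stems ending in -i or -o add the prefix mi-; stems ending in -f or -k add -ovi.
So ragopa → raragopa.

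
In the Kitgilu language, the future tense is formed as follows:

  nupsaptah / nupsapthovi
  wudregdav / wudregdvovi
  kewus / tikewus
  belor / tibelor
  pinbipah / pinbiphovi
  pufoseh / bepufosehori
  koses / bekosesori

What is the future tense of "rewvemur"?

nupsaptah and pufoseh both end in -h yet inflect differently (nupsapthovi, bepufosehori), so the final letter is not what conditions the rule; the last vowel is.
"rewvemur" has last vowel 'u'. The one such stem in the data (kewus → tikewus) adds the prefix ti-, so the same rule applies.
The other patterns: stems whose last vowel is 'a' delete the last vowel and add -ovi; stems whose last vowel is 'e' add be- … -ori around the stem.
So rewvemur → tirewvemur.

tirewvemur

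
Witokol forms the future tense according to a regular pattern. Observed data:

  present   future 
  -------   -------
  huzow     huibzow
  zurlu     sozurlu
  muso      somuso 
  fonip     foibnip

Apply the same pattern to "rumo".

muso and huzow both have last vowel 'o' yet inflect differently (somuso, huibzow), so the last vowel is not what conditions the rule; whether the stem ends in a vowel or a consonant is.
"rumo" ends in a vowel. The stems ending in a vowel (muso → somuso, zurlu → sozurlu) add the prefix so-.
The other pattern: stems ending in a consonant insert -ib- after the first vowel.
So rumo → sorumo.

sorumo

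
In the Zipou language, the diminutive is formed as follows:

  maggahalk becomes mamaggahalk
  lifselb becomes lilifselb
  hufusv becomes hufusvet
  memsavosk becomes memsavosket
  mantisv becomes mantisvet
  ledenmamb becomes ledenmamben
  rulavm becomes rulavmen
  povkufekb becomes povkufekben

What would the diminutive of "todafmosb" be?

"todafmosb" has second-to-last letter 's'. The stems whose second-to-last letter is 's' (hufusv → hufusvet, memsavosk → memsavosket, mantisv → mantisvet) add -et.
The other patterns: stems whose second-to-last letter is 'l' repeat the first consonant+vowel as a prefix; stems whose second-to-last letter is 'k', 'm' or 'v' add -en.
So todafmosb → todafmosbet.

todafmosbet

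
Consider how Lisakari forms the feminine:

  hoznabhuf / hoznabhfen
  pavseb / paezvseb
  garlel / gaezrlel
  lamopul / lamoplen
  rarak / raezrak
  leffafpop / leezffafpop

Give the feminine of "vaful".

lamopul and garlel both end in -l yet inflect differently (lamoplen, gaezrlel), so the final letter is not what conditions the rule; the last vowel is.
"vaful" has last vowel 'u'. The stems whose last vowel is 'u' (lamopul → lamoplen, hoznabhuf → hoznabhfen) delete the last vowel and add -en.
The other pattern: stems whose last vowel is 'a', 'e' or 'o' insert -ez- after the first vowel.
So vaful → vaflen.

vaflen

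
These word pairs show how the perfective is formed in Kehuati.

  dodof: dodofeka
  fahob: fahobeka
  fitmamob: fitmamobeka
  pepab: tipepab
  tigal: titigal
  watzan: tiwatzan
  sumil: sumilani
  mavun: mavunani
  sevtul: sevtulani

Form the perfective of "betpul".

fahob and pepab both end in -b yet inflect differently (fahobeka, tipepab), so the final letter is not what conditions the rule; the last vowel is.
"betpul" has last vowel 'u'. The stems whose last vowel is 'u' (mavun → mavunani, sevtul → sevtulani) add -ani.
The other patterns: stems whose last vowel is 'o' add -eka; stems whose last vowel is 'a' add the prefix ti-.
So betpul → betpulani.

betpulani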